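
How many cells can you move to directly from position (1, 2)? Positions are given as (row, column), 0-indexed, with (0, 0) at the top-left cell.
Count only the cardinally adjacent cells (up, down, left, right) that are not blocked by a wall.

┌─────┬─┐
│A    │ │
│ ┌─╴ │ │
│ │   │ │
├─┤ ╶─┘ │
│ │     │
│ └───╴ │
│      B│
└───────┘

Checking passable neighbors of (1, 2):
Neighbors: (0, 2), (1, 1)
Count: 2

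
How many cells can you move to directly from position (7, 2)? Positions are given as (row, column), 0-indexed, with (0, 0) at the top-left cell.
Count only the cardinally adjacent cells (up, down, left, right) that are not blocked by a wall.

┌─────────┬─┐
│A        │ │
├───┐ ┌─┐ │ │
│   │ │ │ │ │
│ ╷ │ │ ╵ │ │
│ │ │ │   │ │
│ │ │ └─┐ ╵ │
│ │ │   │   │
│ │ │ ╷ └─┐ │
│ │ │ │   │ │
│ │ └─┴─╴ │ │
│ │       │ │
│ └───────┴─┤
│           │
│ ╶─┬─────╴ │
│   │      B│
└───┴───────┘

Checking passable neighbors of (7, 2):
Neighbors: (7, 3)
Count: 1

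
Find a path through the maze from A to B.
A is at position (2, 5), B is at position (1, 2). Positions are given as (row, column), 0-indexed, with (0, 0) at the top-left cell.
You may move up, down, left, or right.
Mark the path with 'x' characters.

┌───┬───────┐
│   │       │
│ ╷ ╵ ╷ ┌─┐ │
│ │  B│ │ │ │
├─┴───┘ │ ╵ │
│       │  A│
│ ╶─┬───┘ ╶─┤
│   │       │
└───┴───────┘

Finding the shortest path from (2, 5) to (1, 2):
Path length: 6 steps
Directions: up → up → left → left → left → down

Solution:

┌───┬───────┐
│   │x x x x│
│ ╷ ╵ ╷ ┌─┐ │
│ │  B│ │ │x│
├─┴───┘ │ ╵ │
│       │  A│
│ ╶─┬───┘ ╶─┤
│   │       │
└───┴───────┘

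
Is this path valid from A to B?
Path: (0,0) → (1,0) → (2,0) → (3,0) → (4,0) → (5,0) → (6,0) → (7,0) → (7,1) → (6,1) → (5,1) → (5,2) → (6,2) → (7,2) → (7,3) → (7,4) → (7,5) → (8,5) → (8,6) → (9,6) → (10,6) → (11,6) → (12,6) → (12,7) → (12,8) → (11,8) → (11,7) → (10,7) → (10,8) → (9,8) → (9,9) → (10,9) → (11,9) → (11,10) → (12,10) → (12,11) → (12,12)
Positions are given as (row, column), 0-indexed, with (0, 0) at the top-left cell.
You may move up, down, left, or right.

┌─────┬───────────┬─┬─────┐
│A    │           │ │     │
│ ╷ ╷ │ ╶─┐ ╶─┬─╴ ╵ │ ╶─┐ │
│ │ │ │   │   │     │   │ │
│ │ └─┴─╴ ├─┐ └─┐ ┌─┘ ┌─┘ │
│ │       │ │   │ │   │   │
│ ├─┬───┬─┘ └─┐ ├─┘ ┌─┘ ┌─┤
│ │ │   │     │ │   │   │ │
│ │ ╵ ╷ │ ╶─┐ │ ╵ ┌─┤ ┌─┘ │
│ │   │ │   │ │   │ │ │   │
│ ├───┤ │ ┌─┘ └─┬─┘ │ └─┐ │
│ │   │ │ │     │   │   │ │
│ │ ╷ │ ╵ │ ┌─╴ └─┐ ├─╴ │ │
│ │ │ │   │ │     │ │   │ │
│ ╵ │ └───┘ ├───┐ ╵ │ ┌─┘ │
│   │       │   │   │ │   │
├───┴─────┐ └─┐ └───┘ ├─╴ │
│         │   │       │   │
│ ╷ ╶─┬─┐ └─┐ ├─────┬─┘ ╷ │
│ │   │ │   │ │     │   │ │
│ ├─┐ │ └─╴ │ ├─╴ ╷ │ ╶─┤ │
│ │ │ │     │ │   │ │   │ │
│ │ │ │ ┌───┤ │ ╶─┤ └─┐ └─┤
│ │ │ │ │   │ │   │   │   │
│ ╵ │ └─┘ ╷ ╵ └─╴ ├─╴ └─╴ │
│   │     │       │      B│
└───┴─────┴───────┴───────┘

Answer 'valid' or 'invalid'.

Checking path validity:
Result: All consecutive moves are passable.

valid

Correct solution:

┌─────┬───────────┬─┬─────┐
│A    │           │ │     │
│ ╷ ╷ │ ╶─┐ ╶─┬─╴ ╵ │ ╶─┐ │
│↓│ │ │   │   │     │   │ │
│ │ └─┴─╴ ├─┐ └─┐ ┌─┘ ┌─┘ │
│↓│       │ │   │ │   │   │
│ ├─┬───┬─┘ └─┐ ├─┘ ┌─┘ ┌─┤
│↓│ │   │     │ │   │   │ │
│ │ ╵ ╷ │ ╶─┐ │ ╵ ┌─┤ ┌─┘ │
│↓│   │ │   │ │   │ │ │   │
│ ├───┤ │ ┌─┘ └─┬─┘ │ └─┐ │
│↓│↱ ↓│ │ │     │   │   │ │
│ │ ╷ │ ╵ │ ┌─╴ └─┐ ├─╴ │ │
│↓│↑│↓│   │ │     │ │   │ │
│ ╵ │ └───┘ ├───┐ ╵ │ ┌─┘ │
│↳ ↑│↳ → → ↓│   │   │ │   │
├───┴─────┐ └─┐ └───┘ ├─╴ │
│         │↳ ↓│       │   │
│ ╷ ╶─┬─┐ └─┐ ├─────┬─┘ ╷ │
│ │   │ │   │↓│  ↱ ↓│   │ │
│ ├─┐ │ └─╴ │ ├─╴ ╷ │ ╶─┤ │
│ │ │ │     │↓│↱ ↑│↓│   │ │
│ │ │ │ ┌───┤ │ ╶─┤ └─┐ └─┤
│ │ │ │ │   │↓│↑ ↰│↳ ↓│   │
│ ╵ │ └─┘ ╷ ╵ └─╴ ├─╴ └─╴ │
│   │     │  ↳ → ↑│  ↳ → B│
└───┴─────┴───────┴───────┘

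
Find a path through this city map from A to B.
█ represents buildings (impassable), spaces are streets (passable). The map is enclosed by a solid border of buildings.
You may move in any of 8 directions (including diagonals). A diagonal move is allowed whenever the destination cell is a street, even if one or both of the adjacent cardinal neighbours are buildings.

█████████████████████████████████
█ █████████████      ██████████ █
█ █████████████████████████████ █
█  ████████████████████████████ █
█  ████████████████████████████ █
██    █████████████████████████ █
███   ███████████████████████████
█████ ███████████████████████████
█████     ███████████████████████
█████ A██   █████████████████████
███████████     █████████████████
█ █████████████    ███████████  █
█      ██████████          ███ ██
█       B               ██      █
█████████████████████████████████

Finding the shortest path from A to B:
Movement: 8-directional
Path length: 20 steps
Directions: up-right → right → right → down-right → right → down-right → right → right → right → down-right → down-right → down-left → left → left → left → left → left → left → left → left

Solution:

█████████████████████████████████
█ █████████████      ██████████ █
█ █████████████████████████████ █
█  ████████████████████████████ █
█  ████████████████████████████ █
██    █████████████████████████ █
███   ███████████████████████████
█████ ███████████████████████████
█████  →→↘███████████████████████
█████ A██ →↘█████████████████████
███████████ →→→↘█████████████████
█ █████████████ ↘  ███████████  █
█      ██████████↙         ███ ██
█       B←←←←←←←←       ██      █
█████████████████████████████████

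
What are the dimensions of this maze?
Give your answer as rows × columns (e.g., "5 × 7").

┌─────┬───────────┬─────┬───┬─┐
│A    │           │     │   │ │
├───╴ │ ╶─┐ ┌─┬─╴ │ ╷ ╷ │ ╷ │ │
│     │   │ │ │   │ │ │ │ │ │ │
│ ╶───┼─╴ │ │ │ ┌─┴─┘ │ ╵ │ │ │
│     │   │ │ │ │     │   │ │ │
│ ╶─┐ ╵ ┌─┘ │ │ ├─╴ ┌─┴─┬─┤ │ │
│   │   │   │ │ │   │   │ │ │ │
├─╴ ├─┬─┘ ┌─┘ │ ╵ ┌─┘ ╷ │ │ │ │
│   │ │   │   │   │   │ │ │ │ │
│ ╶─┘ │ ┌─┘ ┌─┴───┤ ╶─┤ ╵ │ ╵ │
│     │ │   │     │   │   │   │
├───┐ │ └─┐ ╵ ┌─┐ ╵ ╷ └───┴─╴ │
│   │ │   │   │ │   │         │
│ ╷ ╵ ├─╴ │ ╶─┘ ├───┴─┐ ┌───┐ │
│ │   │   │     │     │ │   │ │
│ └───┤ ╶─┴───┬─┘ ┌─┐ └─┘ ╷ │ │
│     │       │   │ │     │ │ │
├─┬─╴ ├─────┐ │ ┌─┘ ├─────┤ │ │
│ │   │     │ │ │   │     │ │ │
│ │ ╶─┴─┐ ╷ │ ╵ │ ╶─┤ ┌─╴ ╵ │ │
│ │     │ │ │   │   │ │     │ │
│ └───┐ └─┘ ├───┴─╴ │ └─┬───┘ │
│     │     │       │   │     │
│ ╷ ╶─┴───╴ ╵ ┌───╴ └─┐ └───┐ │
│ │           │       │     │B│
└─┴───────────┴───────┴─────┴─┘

Counting the maze dimensions:
Rows (vertical): 13
Columns (horizontal): 15
Dimensions: 13 × 15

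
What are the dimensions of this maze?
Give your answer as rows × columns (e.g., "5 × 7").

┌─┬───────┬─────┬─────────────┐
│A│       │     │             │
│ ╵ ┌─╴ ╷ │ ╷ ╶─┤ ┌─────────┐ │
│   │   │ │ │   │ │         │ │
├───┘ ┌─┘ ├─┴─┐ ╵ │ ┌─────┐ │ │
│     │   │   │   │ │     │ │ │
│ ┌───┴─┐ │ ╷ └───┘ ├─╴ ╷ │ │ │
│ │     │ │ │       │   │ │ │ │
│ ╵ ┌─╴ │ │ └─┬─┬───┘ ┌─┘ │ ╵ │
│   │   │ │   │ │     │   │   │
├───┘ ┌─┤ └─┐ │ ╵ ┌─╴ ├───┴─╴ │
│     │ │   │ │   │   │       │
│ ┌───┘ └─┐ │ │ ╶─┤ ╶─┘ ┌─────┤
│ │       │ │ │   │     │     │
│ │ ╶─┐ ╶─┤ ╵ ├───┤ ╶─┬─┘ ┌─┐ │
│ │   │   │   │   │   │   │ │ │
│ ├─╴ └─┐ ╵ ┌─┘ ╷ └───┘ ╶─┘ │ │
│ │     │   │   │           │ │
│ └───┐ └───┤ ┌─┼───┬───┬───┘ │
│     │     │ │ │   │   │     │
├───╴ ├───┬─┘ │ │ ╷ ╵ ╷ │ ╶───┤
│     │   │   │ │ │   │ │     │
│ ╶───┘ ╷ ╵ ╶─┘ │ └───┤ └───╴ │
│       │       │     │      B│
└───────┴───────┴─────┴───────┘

Counting the maze dimensions:
Rows (vertical): 12
Columns (horizontal): 15
Dimensions: 12 × 15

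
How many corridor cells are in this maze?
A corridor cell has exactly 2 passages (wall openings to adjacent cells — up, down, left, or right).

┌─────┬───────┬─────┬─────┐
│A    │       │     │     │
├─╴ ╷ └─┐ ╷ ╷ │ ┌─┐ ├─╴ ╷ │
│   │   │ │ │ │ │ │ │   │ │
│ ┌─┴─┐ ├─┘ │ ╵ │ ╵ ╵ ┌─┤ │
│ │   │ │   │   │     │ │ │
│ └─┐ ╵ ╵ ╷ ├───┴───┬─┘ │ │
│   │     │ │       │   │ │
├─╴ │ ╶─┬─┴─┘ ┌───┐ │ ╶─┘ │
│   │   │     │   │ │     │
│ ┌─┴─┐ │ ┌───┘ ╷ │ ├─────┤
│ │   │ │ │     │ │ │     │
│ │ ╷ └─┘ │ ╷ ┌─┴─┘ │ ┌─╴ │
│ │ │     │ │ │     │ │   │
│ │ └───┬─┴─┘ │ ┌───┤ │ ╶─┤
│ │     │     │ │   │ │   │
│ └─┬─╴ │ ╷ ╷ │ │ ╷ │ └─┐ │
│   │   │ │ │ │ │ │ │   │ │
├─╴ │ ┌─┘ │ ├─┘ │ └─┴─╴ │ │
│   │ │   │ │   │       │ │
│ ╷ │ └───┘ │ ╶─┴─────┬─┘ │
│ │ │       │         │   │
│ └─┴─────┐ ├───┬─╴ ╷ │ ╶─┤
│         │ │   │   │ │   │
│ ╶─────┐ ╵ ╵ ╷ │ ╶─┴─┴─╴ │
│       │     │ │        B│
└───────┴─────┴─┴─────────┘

Counting cells with exactly 2 passages:
Total corridor cells: 135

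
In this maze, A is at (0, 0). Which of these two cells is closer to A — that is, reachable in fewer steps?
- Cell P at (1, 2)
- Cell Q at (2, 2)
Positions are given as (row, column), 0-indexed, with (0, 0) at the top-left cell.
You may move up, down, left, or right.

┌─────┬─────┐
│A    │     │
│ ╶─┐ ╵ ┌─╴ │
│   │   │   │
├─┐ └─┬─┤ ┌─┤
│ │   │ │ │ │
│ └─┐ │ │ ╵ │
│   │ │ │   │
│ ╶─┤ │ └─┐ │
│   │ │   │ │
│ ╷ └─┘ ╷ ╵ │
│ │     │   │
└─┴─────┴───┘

Shortest path A → P at (1, 2): 3 steps
Shortest path A → Q at (2, 2): 4 steps

P is closer (3 steps vs 4 steps).

Path to P:

┌─────┬─────┐
│A → ↓│     │
│ ╶─┐ ╵ ┌─╴ │
│   │P  │   │
├─┐ └─┬─┤ ┌─┤
│ │   │ │ │ │
│ └─┐ │ │ ╵ │
│   │ │ │   │
│ ╶─┤ │ └─┐ │
│   │ │   │ │
│ ╷ └─┘ ╷ ╵ │
│ │     │   │
└─┴─────┴───┘

Path to Q:

┌─────┬─────┐
│A    │     │
│ ╶─┐ ╵ ┌─╴ │
│↳ ↓│   │   │
├─┐ └─┬─┤ ┌─┤
│ │↳ Q│ │ │ │
│ └─┐ │ │ ╵ │
│   │ │ │   │
│ ╶─┤ │ └─┐ │
│   │ │   │ │
│ ╷ └─┘ ╷ ╵ │
│ │     │   │
└─┴─────┴───┘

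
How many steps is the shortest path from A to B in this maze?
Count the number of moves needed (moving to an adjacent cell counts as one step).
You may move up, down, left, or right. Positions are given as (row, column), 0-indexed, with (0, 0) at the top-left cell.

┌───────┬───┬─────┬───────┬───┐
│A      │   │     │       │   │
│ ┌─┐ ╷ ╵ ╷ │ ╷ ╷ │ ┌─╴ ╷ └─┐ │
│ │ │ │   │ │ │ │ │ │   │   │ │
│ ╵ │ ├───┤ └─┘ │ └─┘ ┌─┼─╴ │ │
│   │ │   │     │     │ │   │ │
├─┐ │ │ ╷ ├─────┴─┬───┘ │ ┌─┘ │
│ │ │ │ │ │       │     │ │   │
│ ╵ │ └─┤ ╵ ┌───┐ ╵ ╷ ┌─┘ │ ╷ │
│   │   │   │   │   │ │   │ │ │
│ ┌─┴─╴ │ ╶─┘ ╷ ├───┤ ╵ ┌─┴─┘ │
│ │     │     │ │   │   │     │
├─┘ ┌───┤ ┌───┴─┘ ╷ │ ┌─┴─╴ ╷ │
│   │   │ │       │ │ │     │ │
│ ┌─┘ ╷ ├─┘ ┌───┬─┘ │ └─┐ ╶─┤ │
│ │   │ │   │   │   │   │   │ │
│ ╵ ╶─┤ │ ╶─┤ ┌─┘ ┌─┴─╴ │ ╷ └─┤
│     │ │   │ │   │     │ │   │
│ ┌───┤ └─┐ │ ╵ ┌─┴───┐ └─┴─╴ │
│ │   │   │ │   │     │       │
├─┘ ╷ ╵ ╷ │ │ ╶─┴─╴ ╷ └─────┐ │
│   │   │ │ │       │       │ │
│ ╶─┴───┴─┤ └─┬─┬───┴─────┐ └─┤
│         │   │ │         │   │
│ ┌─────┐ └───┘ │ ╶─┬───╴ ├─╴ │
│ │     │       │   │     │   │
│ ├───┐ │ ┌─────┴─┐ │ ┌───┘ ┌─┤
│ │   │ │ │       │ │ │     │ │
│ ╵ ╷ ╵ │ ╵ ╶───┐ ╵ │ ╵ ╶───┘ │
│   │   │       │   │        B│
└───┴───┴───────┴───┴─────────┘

Using BFS to find shortest path:
Start: (0, 0), End: (14, 14)
Path found:
(0,0) → (0,1) → (0,2) → (1,2) → (2,2) → (3,2) → (4,2) → (4,3) → (5,3) → (5,2) → (5,1) → (6,1) → (6,0) → (7,0) → (8,0) → (8,1) → (7,1) → (7,2) → (6,2) → (6,3) → (7,3) → (8,3) → (9,3) → (10,3) → (10,2) → (9,2) → (9,1) → (10,1) → (10,0) → (11,0) → (11,1) → (11,2) → (11,3) → (11,4) → (12,4) → (13,4) → (14,4) → (14,5) → (13,5) → (13,6) → (13,7) → (13,8) → (14,8) → (14,9) → (13,9) → (12,9) → (12,8) → (11,8) → (11,9) → (11,10) → (11,11) → (11,12) → (12,12) → (12,11) → (12,10) → (13,10) → (14,10) → (14,11) → (14,12) → (14,13) → (14,14)
Number of steps: 60

Solution:

┌───────┬───┬─────┬───────┬───┐
│A → ↓  │   │     │       │   │
│ ┌─┐ ╷ ╵ ╷ │ ╷ ╷ │ ┌─╴ ╷ └─┐ │
│ │ │↓│   │ │ │ │ │ │   │   │ │
│ ╵ │ ├───┤ └─┘ │ └─┘ ┌─┼─╴ │ │
│   │↓│   │     │     │ │   │ │
├─┐ │ │ ╷ ├─────┴─┬───┘ │ ┌─┘ │
│ │ │↓│ │ │       │     │ │   │
│ ╵ │ └─┤ ╵ ┌───┐ ╵ ╷ ┌─┘ │ ╷ │
│   │↳ ↓│   │   │   │ │   │ │ │
│ ┌─┴─╴ │ ╶─┘ ╷ ├───┤ ╵ ┌─┴─┘ │
│ │↓ ← ↲│     │ │   │   │     │
├─┘ ┌───┤ ┌───┴─┘ ╷ │ ┌─┴─╴ ╷ │
│↓ ↲│↱ ↓│ │       │ │ │     │ │
│ ┌─┘ ╷ ├─┘ ┌───┬─┘ │ └─┐ ╶─┤ │
│↓│↱ ↑│↓│   │   │   │   │   │ │
│ ╵ ╶─┤ │ ╶─┤ ┌─┘ ┌─┴─╴ │ ╷ └─┤
│↳ ↑  │↓│   │ │   │     │ │   │
│ ┌───┤ └─┐ │ ╵ ┌─┴───┐ └─┴─╴ │
│ │↓ ↰│↓  │ │   │     │       │
├─┘ ╷ ╵ ╷ │ │ ╶─┴─╴ ╷ └─────┐ │
│↓ ↲│↑ ↲│ │ │       │       │ │
│ ╶─┴───┴─┤ └─┬─┬───┴─────┐ └─┤
│↳ → → → ↓│   │ │↱ → → → ↓│   │
│ ┌─────┐ └───┘ │ ╶─┬───╴ ├─╴ │
│ │     │↓      │↑ ↰│↓ ← ↲│   │
│ ├───┐ │ ┌─────┴─┐ │ ┌───┘ ┌─┤
│ │   │ │↓│↱ → → ↓│↑│↓│     │ │
│ ╵ ╷ ╵ │ ╵ ╶───┐ ╵ │ ╵ ╶───┘ │
│   │   │↳ ↑    │↳ ↑│↳ → → → B│
└───┴───┴───────┴───┴─────────┘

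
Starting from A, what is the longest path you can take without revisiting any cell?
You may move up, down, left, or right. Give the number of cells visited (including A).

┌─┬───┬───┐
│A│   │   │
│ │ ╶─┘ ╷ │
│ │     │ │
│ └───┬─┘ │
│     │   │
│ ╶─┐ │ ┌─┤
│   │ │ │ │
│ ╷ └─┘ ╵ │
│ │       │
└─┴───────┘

Finding longest simple path using DFS:
Start: (0, 0)
Longest path visits 19 cells
Path: A → down → down → down → right → down → right → right → up → up → right → up → up → left → down → left → left → up → right

Solution:

┌─┬───┬───┐
│A│↱ B│↓ ↰│
│ │ ╶─┘ ╷ │
│↓│↑ ← ↲│↑│
│ └───┬─┘ │
│↓    │↱ ↑│
│ ╶─┐ │ ┌─┤
│↳ ↓│ │↑│ │
│ ╷ └─┘ ╵ │
│ │↳ → ↑  │
└─┴───────┘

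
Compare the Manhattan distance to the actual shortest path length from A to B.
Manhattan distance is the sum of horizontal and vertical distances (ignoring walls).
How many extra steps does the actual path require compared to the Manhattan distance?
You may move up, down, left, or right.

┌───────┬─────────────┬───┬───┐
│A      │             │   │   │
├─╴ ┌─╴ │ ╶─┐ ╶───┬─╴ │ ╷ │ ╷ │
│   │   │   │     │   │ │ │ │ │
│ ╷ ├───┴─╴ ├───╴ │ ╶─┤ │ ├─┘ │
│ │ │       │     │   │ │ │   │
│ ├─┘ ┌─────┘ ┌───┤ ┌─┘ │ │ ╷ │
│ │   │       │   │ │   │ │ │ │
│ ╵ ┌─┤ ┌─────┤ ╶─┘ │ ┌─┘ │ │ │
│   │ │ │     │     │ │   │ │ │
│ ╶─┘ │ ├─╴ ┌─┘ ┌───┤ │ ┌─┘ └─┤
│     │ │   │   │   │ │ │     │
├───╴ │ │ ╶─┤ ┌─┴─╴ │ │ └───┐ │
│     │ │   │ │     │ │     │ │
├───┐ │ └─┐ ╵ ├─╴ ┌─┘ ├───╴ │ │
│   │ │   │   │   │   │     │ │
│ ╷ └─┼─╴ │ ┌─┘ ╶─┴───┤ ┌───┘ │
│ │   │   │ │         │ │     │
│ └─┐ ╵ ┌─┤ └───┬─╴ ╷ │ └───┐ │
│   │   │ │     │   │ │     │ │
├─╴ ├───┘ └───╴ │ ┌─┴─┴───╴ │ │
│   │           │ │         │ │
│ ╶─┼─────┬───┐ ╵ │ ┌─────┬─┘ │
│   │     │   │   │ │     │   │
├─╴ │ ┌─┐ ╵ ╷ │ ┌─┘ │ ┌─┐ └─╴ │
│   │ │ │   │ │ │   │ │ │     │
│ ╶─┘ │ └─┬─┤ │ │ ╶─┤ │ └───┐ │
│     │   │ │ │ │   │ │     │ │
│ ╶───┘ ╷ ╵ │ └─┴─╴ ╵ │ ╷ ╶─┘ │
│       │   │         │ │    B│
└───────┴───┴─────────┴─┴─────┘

Manhattan distance: |14 - 0| + |14 - 0| = 28
Actual path length: 78
Extra steps: 78 - 28 = 50

Solution:

┌───────┬─────────────┬───┬───┐
│A ↓    │↱ → ↓        │   │   │
├─╴ ┌─╴ │ ╶─┐ ╶───┬─╴ │ ╷ │ ╷ │
│↓ ↲│   │↑ ↰│↳ → ↓│   │ │ │ │ │
│ ╷ ├───┴─╴ ├───╴ │ ╶─┤ │ ├─┘ │
│↓│ │↱ → → ↑│↓ ← ↲│   │ │ │   │
│ ├─┘ ┌─────┘ ┌───┤ ┌─┘ │ │ ╷ │
│↓│↱ ↑│↓ ← ← ↲│   │ │   │ │ │ │
│ ╵ ┌─┤ ┌─────┤ ╶─┘ │ ┌─┘ │ │ │
│↳ ↑│ │↓│     │     │ │   │ │ │
│ ╶─┘ │ ├─╴ ┌─┘ ┌───┤ │ ┌─┘ └─┤
│     │↓│   │   │   │ │ │     │
├───╴ │ │ ╶─┤ ┌─┴─╴ │ │ └───┐ │
│     │↓│   │ │     │ │     │ │
├───┐ │ └─┐ ╵ ├─╴ ┌─┘ ├───╴ │ │
│↓ ↰│ │↳ ↓│   │   │   │     │ │
│ ╷ └─┼─╴ │ ┌─┘ ╶─┴───┤ ┌───┘ │
│↓│↑ ↰│↓ ↲│ │         │ │     │
│ └─┐ ╵ ┌─┤ └───┬─╴ ╷ │ └───┐ │
│↳ ↓│↑ ↲│ │     │   │ │     │ │
├─╴ ├───┘ └───╴ │ ┌─┴─┴───╴ │ │
│↓ ↲│           │ │         │ │
│ ╶─┼─────┬───┐ ╵ │ ┌─────┬─┘ │
│↳ ↓│↱ → ↓│↱ ↓│   │ │↱ → ↓│   │
├─╴ │ ┌─┐ ╵ ╷ │ ┌─┘ │ ┌─┐ └─╴ │
│↓ ↲│↑│ │↳ ↑│↓│ │   │↑│ │↳ → ↓│
│ ╶─┘ │ └─┬─┤ │ │ ╶─┤ │ └───┐ │
│↳ → ↑│   │ │↓│ │   │↑│     │↓│
│ ╶───┘ ╷ ╵ │ └─┴─╴ ╵ │ ╷ ╶─┘ │
│       │   │↳ → → → ↑│ │    B│
└───────┴───┴─────────┴─┴─────┘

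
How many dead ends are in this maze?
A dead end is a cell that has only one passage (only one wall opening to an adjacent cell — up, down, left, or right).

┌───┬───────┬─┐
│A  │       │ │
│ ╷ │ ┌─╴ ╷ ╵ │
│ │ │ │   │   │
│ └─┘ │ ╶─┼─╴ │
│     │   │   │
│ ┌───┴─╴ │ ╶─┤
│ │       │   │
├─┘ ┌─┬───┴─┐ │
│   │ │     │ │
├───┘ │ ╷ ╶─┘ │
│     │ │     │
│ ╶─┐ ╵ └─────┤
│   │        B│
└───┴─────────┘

Checking each cell for number of passages:

Dead ends found at positions:
  (0, 6)
  (1, 1)
  (3, 0)
  (4, 0)
  (4, 2)
  (4, 5)
  (6, 1)
  (6, 6)
Total dead ends: 8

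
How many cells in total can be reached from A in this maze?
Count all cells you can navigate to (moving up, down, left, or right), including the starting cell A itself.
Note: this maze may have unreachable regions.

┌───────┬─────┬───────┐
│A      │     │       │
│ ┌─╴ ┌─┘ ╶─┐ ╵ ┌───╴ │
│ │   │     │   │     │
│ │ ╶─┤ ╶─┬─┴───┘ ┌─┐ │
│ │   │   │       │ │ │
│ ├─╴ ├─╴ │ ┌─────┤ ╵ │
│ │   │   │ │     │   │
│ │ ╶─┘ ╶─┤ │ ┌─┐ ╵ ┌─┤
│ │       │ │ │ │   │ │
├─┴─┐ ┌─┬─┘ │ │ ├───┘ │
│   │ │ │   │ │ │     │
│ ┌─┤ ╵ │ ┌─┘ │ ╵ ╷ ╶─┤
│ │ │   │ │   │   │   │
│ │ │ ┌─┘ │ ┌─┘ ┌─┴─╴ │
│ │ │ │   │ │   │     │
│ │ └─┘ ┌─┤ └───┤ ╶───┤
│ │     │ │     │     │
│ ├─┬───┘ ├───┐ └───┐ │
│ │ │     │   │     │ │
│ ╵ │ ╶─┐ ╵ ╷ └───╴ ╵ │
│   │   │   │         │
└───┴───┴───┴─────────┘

Using BFS/flood-fill to find all reachable cells from A:
Maze size: 11 × 11 = 121 total cells
9 cell(s) are walled off and cannot be reached from A.
Reachable cells: 112

Reachable region (· marks reachable cells):

┌───────┬─────┬───────┐
│A · · ·│· · ·│· · · ·│
│ ┌─╴ ┌─┘ ╶─┐ ╵ ┌───╴ │
│·│· ·│· · ·│· ·│· · ·│
│ │ ╶─┤ ╶─┬─┴───┘ ┌─┐ │
│·│· ·│· ·│· · · ·│·│·│
│ ├─╴ ├─╴ │ ┌─────┤ ╵ │
│·│· ·│· ·│·│· · ·│· ·│
│ │ ╶─┘ ╶─┤ │ ┌─┐ ╵ ┌─┤
│·│· · · ·│·│·│·│· ·│·│
├─┴─┐ ┌─┬─┘ │ │ ├───┘ │
│   │·│·│· ·│·│·│· · ·│
│ ┌─┤ ╵ │ ┌─┘ │ ╵ ╷ ╶─┤
│ │·│· ·│·│· ·│· ·│· ·│
│ │ │ ┌─┘ │ ┌─┘ ┌─┴─╴ │
│ │·│·│· ·│·│· ·│· · ·│
│ │ └─┘ ┌─┤ └───┤ ╶───┤
│ │· · ·│·│· · ·│· · ·│
│ ├─┬───┘ ├───┐ └───┐ │
│ │ │· · ·│· ·│· · ·│·│
│ ╵ │ ╶─┐ ╵ ╷ └───╴ ╵ │
│   │· ·│· ·│· · · · ·│
└───┴───┴───┴─────────┘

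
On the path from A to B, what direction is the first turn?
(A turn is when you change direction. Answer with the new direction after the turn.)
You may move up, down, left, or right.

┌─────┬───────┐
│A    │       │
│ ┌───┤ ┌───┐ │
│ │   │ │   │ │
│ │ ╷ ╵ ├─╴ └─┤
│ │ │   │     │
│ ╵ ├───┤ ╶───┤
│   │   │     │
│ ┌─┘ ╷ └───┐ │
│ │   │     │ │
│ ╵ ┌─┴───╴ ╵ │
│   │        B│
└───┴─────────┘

Directions: down, down, down, down, down, right, up, right, up, right, down, right, right, down, right
First turn direction: right

Solution:

┌─────┬───────┐
│A    │       │
│ ┌───┤ ┌───┐ │
│↓│   │ │   │ │
│ │ ╷ ╵ ├─╴ └─┤
│↓│ │   │     │
│ ╵ ├───┤ ╶───┤
│↓  │↱ ↓│     │
│ ┌─┘ ╷ └───┐ │
│↓│↱ ↑│↳ → ↓│ │
│ ╵ ┌─┴───╴ ╵ │
│↳ ↑│      ↳ B│
└───┴─────────┘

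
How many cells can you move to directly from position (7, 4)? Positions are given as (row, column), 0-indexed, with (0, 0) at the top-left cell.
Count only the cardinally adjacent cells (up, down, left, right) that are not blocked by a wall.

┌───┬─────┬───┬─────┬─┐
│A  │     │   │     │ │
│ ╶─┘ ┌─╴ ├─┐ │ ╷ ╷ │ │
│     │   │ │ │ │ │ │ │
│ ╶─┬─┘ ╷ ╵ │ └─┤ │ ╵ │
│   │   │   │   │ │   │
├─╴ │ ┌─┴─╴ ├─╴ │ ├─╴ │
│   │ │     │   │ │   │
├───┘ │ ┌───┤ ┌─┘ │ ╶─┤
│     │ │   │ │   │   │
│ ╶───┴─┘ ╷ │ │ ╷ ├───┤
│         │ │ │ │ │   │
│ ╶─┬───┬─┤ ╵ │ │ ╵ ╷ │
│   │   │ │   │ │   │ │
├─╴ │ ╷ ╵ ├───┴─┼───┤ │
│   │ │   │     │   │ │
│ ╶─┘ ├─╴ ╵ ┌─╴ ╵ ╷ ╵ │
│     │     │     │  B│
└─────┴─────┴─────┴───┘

Checking passable neighbors of (7, 4):
Neighbors: (6, 4), (8, 4), (7, 3)
Count: 3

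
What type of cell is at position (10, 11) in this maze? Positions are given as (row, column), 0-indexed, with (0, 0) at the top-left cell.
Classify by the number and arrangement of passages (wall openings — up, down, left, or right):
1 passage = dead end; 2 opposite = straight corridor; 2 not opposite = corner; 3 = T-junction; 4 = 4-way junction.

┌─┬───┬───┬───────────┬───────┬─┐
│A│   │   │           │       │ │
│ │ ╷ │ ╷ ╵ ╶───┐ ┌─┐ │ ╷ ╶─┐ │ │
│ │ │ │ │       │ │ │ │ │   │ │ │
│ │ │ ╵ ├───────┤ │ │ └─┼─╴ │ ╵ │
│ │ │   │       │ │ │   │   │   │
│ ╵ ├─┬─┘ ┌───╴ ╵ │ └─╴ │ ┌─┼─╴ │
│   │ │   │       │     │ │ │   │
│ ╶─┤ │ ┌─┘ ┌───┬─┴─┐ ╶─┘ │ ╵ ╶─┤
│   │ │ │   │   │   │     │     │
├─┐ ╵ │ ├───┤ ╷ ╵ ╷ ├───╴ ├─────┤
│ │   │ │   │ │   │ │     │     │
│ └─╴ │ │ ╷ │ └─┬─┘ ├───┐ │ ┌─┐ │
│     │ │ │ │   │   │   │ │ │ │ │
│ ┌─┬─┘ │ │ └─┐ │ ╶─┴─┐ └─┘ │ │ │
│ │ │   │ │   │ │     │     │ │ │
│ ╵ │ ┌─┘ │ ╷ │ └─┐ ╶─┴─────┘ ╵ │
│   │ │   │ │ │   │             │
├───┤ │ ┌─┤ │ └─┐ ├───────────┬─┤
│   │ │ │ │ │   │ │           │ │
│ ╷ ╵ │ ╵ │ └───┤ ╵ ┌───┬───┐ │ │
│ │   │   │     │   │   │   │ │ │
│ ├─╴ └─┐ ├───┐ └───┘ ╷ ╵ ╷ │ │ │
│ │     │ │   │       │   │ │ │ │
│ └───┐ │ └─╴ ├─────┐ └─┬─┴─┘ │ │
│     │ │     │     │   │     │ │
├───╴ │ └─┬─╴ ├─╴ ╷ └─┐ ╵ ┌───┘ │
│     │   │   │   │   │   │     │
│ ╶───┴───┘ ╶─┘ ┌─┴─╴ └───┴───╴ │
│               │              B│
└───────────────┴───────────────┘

Checking cell at (10, 11):
Number of passages: 2
Cell type: corner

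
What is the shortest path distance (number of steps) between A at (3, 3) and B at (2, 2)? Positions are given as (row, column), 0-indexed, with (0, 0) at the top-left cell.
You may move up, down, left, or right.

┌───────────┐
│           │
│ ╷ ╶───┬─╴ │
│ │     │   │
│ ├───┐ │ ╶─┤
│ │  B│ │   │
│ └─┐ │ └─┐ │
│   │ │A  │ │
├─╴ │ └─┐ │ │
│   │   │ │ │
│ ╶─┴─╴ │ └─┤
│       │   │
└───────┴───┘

Finding path from (3, 3) to (2, 2):
Path: (3,3) → (2,3) → (1,3) → (1,2) → (1,1) → (0,1) → (0,0) → (1,0) → (2,0) → (3,0) → (3,1) → (4,1) → (4,0) → (5,0) → (5,1) → (5,2) → (5,3) → (4,3) → (4,2) → (3,2) → (2,2)
Distance: 20 steps

Solution:

┌───────────┐
│↓ ↰        │
│ ╷ ╶───┬─╴ │
│↓│↑ ← ↰│   │
│ ├───┐ │ ╶─┤
│↓│  B│↑│   │
│ └─┐ │ └─┐ │
│↳ ↓│↑│A  │ │
├─╴ │ └─┐ │ │
│↓ ↲│↑ ↰│ │ │
│ ╶─┴─╴ │ └─┤
│↳ → → ↑│   │
└───────┴───┘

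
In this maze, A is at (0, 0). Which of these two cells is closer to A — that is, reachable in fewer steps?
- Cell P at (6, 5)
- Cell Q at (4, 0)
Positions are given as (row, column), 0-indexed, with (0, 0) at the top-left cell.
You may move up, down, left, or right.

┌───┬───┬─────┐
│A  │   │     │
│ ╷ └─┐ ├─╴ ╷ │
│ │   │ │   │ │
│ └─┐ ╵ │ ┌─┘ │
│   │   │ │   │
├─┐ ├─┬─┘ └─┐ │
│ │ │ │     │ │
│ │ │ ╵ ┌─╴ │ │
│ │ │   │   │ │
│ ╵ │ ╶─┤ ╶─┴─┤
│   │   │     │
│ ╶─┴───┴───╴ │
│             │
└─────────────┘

Shortest path A → P at (6, 5): 13 steps
Shortest path A → Q at (4, 0): 8 steps

Q is closer (8 steps vs 13 steps).

Path to P:

┌───┬───┬─────┐
│A  │   │     │
│ ╷ └─┐ ├─╴ ╷ │
│↓│   │ │   │ │
│ └─┐ ╵ │ ┌─┘ │
│↳ ↓│   │ │   │
├─┐ ├─┬─┘ └─┐ │
│ │↓│ │     │ │
│ │ │ ╵ ┌─╴ │ │
│ │↓│   │   │ │
│ ╵ │ ╶─┤ ╶─┴─┤
│↓ ↲│   │     │
│ ╶─┴───┴───╴ │
│↳ → → → → P  │
└─────────────┘

Path to Q:

┌───┬───┬─────┐
│A  │   │     │
│ ╷ └─┐ ├─╴ ╷ │
│↓│   │ │   │ │
│ └─┐ ╵ │ ┌─┘ │
│↳ ↓│   │ │   │
├─┐ ├─┬─┘ └─┐ │
│ │↓│ │     │ │
│ │ │ ╵ ┌─╴ │ │
│Q│↓│   │   │ │
│ ╵ │ ╶─┤ ╶─┴─┤
│↑ ↲│   │     │
│ ╶─┴───┴───╴ │
│             │
└─────────────┘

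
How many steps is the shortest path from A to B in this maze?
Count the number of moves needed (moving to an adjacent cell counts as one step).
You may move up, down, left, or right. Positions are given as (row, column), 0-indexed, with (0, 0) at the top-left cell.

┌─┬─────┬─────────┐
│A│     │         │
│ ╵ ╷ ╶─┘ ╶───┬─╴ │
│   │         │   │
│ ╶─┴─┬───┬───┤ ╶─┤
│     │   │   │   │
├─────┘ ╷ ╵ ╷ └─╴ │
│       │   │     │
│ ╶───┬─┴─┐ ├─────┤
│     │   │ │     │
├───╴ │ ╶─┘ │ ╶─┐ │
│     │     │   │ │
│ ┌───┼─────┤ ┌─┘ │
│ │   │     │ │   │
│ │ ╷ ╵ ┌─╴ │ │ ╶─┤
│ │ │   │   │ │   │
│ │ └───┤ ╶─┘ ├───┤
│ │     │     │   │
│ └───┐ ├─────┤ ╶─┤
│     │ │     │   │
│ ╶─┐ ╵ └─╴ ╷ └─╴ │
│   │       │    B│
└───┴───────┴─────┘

Using BFS to find shortest path:
Start: (0, 0), End: (10, 8)
Path found:
(0,0) → (1,0) → (1,1) → (0,1) → (0,2) → (1,2) → (1,3) → (1,4) → (0,4) → (0,5) → (0,6) → (0,7) → (0,8) → (1,8) → (1,7) → (2,7) → (2,8) → (3,8) → (3,7) → (3,6) → (2,6) → (2,5) → (3,5) → (3,4) → (2,4) → (2,3) → (3,3) → (3,2) → (3,1) → (3,0) → (4,0) → (4,1) → (4,2) → (5,2) → (5,1) → (5,0) → (6,0) → (7,0) → (8,0) → (9,0) → (9,1) → (9,2) → (10,2) → (10,3) → (10,4) → (10,5) → (9,5) → (9,6) → (10,6) → (10,7) → (10,8)
Number of steps: 50

Solution:

┌─┬─────┬─────────┐
│A│↱ ↓  │↱ → → → ↓│
│ ╵ ╷ ╶─┘ ╶───┬─╴ │
│↳ ↑│↳ → ↑    │↓ ↲│
│ ╶─┴─┬───┬───┤ ╶─┤
│     │↓ ↰│↓ ↰│↳ ↓│
├─────┘ ╷ ╵ ╷ └─╴ │
│↓ ← ← ↲│↑ ↲│↑ ← ↲│
│ ╶───┬─┴─┐ ├─────┤
│↳ → ↓│   │ │     │
├───╴ │ ╶─┘ │ ╶─┐ │
│↓ ← ↲│     │   │ │
│ ┌───┼─────┤ ┌─┘ │
│↓│   │     │ │   │
│ │ ╷ ╵ ┌─╴ │ │ ╶─┤
│↓│ │   │   │ │   │
│ │ └───┤ ╶─┘ ├───┤
│↓│     │     │   │
│ └───┐ ├─────┤ ╶─┤
│↳ → ↓│ │  ↱ ↓│   │
│ ╶─┐ ╵ └─╴ ╷ └─╴ │
│   │↳ → → ↑│↳ → B│
└───┴───────┴─────┘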